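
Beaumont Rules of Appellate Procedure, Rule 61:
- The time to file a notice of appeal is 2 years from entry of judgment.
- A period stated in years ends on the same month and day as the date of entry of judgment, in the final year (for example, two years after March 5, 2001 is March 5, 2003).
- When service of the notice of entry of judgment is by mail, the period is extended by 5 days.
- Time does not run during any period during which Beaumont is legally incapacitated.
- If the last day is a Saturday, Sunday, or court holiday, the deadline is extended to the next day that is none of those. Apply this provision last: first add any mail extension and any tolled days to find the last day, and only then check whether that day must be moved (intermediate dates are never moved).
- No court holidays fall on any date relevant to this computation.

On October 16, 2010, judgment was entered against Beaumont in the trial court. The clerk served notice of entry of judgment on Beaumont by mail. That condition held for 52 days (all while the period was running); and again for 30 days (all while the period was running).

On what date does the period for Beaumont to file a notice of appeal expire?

January 11, 2013

2 years after October 16, 2010 is October 16, 2012.
Service was by mail, adding 5 days: October 16, 2012 + 5 days = October 21, 2012.
Tolling adds 52 days: October 21, 2012 + 52 days = December 12, 2012.
Tolling adds 30 days: December 12, 2012 + 30 days = January 11, 2013.
January 11, 2013 is a Friday and not a court holiday, so no extension applies.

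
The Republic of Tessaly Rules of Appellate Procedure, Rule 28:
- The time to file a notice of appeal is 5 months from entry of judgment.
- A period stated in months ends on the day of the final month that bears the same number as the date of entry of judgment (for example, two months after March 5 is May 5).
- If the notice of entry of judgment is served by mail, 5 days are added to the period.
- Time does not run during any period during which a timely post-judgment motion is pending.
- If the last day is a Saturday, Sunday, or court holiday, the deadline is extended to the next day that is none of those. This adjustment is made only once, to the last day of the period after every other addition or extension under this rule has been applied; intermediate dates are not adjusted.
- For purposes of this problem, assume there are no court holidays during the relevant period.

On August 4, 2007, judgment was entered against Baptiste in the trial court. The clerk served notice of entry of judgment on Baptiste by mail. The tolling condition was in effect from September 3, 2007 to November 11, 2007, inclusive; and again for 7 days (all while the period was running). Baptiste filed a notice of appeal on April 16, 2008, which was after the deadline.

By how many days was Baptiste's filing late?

21 days

5 months after August 4, 2007 is January 4, 2008.
Service was by mail, adding 5 days: January 4, 2008 + 5 days = January 9, 2008.
From September 3, 2007 through November 11, 2007 inclusive is 70 days; tolling adds 70 days: January 9, 2008 + 70 days = March 19, 2008.
Tolling adds 7 days: March 19, 2008 + 7 days = March 26, 2008.
March 26, 2008 is a Wednesday and not a court holiday, so no extension applies.
The deadline is March 26, 2008; from March 26, 2008 to April 16, 2008 is 21 days.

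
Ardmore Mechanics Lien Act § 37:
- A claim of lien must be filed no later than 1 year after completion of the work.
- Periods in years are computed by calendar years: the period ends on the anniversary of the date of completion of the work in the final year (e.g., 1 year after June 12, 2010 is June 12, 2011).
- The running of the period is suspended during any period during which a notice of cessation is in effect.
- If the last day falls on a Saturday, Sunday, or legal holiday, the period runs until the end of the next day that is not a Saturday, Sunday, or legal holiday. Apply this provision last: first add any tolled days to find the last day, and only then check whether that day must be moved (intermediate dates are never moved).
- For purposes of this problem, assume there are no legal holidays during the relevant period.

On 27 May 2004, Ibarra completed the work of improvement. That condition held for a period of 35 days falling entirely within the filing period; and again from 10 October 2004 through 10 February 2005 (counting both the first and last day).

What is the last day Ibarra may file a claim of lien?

1 year after 27 May 2004 is May 27, 2005.
Tolling adds 35 days: May 27, 2005 + 35 days = July 1, 2005.
From October 10, 2004 through February 10, 2005 inclusive is 124 days; tolling adds 124 days: July 1, 2005 + 124 days = November 2, 2005.
November 2, 2005 is a Wednesday and not a legal holiday, so no extension applies.

November 2, 2005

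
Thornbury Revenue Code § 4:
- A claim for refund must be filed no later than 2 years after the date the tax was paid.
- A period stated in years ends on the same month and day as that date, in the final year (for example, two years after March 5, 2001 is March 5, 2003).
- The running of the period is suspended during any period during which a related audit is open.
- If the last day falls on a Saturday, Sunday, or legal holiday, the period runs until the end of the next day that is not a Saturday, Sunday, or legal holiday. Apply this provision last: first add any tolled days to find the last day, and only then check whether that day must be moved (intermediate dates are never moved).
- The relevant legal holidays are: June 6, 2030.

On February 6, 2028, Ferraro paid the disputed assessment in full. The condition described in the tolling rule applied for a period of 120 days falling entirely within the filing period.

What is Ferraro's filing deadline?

2 years after February 6, 2028 is February 6, 2030.
Tolling adds 120 days: February 6, 2030 + 120 days = June 6, 2030.
June 6, 2030 is a listed holiday. The next qualifying day is June 7, 2030.

June 7, 2030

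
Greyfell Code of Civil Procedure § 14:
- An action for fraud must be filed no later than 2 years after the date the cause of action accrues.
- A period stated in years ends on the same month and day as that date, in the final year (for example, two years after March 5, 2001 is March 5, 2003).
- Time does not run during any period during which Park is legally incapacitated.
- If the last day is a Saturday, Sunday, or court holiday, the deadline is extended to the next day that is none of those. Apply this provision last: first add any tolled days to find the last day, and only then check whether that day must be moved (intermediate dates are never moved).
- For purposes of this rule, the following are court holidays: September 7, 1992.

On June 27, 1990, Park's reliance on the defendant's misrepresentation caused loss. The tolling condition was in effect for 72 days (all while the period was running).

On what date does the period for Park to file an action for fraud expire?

September 8, 1992

2 years after June 27, 1990 is June 27, 1992.
Tolling adds 72 days: June 27, 1992 + 72 days = September 7, 1992.
September 7, 1992 is a listed holiday. The next qualifying day is September 8, 1992.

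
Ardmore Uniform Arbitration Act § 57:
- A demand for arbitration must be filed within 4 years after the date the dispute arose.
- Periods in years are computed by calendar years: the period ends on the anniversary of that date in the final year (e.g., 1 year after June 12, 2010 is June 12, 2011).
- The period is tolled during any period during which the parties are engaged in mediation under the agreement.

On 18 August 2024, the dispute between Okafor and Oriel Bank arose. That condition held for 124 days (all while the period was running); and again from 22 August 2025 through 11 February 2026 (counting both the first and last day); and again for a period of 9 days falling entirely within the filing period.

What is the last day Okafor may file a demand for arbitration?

June 21, 2029

4 years after 18 August 2024 is August 18, 2028.
Tolling adds 124 days: August 18, 2028 + 124 days = December 20, 2028.
From August 22, 2025 through February 11, 2026 inclusive is 174 days; tolling adds 174 days: December 20, 2028 + 174 days = June 12, 2029.
Tolling adds 9 days: June 12, 2029 + 9 days = June 21, 2029.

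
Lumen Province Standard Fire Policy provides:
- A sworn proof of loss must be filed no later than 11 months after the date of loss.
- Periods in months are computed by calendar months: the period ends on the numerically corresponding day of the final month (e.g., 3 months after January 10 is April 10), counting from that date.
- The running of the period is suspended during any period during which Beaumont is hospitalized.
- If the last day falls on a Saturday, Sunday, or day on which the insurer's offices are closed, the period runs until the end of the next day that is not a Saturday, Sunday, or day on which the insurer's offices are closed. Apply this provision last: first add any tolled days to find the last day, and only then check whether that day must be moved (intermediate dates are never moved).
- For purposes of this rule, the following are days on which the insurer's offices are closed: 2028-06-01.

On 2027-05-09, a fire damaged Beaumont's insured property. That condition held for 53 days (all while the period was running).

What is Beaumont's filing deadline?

11 months after 2027-05-09 is April 9, 2028.
Tolling adds 53 days: April 9, 2028 + 53 days = June 1, 2028.
June 1, 2028 is a listed holiday. The next qualifying day is June 2, 2028.

June 2, 2028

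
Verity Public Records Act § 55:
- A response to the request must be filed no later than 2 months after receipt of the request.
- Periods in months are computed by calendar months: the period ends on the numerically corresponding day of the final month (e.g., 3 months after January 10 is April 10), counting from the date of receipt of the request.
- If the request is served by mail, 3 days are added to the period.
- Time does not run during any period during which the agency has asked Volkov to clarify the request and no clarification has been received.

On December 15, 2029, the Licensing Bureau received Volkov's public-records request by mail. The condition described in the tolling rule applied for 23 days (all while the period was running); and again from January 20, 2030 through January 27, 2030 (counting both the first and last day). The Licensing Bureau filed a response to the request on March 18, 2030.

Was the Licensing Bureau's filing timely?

2 months after December 15, 2029 is February 15, 2030.
Service was by mail, adding 3 days: February 15, 2030 + 3 days = February 18, 2030.
Tolling adds 23 days: February 18, 2030 + 23 days = March 13, 2030.
From January 20, 2030 through January 27, 2030 inclusive is 8 days; tolling adds 8 days: March 13, 2030 + 8 days = March 21, 2030.
The deadline is March 21, 2030; the filing on March 18, 2030 is on or before that date.

Yes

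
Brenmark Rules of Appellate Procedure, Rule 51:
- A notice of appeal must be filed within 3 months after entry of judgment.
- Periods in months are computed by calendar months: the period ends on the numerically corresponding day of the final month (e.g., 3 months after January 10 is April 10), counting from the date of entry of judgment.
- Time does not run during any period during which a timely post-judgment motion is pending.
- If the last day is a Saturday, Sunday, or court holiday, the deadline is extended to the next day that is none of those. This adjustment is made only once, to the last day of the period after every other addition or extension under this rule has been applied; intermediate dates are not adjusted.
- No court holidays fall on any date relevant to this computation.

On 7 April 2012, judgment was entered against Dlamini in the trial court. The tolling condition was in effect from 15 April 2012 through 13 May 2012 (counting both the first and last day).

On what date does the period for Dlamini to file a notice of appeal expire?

August 6, 2012

3 months after 7 April 2012 is July 7, 2012.
From April 15, 2012 through May 13, 2012 inclusive is 29 days; tolling adds 29 days: July 7, 2012 + 29 days = August 5, 2012.
August 5, 2012 is Sunday. The next qualifying day is August 6, 2012.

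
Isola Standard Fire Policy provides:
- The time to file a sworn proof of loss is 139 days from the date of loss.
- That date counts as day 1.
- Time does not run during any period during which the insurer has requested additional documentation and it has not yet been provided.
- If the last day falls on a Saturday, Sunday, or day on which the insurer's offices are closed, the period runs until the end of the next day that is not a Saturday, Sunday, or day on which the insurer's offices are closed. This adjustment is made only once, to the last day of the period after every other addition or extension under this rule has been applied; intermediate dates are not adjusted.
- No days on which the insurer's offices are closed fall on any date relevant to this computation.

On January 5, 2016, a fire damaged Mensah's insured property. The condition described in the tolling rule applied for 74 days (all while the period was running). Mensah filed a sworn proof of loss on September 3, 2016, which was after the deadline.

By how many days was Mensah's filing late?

30 days

Counting January 5, 2016 as day 1, day 139 is May 22, 2016.
Tolling adds 74 days: May 22, 2016 + 74 days = August 4, 2016.
August 4, 2016 is a Thursday and not a day on which the insurer's offices are closed, so no extension applies.
The deadline is August 4, 2016; from August 4, 2016 to September 3, 2016 is 30 days.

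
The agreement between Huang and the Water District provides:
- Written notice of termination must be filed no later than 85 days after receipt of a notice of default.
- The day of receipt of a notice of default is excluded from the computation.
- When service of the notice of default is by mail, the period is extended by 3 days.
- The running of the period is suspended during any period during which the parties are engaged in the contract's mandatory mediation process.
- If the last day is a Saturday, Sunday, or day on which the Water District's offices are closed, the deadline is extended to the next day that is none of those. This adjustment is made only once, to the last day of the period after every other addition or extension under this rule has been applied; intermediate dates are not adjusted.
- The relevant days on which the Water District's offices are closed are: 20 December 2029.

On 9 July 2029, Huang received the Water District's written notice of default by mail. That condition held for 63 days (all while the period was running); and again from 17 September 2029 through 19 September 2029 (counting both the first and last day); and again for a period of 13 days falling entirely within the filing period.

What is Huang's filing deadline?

85 days after 9 July 2029 is October 2, 2029.
Service was by mail, adding 3 days: October 2, 2029 + 3 days = October 5, 2029.
Tolling adds 63 days: October 5, 2029 + 63 days = December 7, 2029.
From September 17, 2029 through September 19, 2029 inclusive is 3 days; tolling adds 3 days: December 7, 2029 + 3 days = December 10, 2029.
Tolling adds 13 days: December 10, 2029 + 13 days = December 23, 2029.
December 23, 2029 is Sunday. The next qualifying day is December 24, 2029.

December 24, 2029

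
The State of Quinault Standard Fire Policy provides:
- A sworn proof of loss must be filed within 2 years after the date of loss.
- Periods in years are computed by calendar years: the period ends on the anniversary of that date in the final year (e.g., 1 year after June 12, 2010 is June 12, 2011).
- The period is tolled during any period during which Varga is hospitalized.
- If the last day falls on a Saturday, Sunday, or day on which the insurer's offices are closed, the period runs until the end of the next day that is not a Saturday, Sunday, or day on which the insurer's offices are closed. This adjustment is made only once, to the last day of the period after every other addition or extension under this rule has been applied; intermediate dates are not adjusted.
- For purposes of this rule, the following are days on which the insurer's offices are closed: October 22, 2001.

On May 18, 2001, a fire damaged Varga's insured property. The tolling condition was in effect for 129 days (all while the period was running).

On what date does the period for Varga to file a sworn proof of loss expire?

2 years after May 18, 2001 is May 18, 2003.
Tolling adds 129 days: May 18, 2003 + 129 days = September 24, 2003.
September 24, 2003 is a Wednesday and not a day on which the insurer's offices are closed, so no extension applies.

September 24, 2003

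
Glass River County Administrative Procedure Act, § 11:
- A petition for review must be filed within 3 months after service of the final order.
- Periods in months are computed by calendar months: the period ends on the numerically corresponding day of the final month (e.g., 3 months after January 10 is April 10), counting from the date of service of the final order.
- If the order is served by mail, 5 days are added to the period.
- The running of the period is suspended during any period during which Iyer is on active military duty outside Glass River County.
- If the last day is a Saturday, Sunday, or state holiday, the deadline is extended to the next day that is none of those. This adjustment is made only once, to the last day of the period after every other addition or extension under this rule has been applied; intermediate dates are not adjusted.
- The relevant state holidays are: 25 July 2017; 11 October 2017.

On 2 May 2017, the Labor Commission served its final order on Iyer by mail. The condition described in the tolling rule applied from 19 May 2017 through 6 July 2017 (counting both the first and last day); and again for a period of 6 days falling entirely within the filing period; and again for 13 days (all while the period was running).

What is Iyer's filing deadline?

October 16, 2017

3 months after 2 May 2017 is August 2, 2017.
Service was by mail, adding 5 days: August 2, 2017 + 5 days = August 7, 2017.
From May 19, 2017 through July 6, 2017 inclusive is 49 days; tolling adds 49 days: August 7, 2017 + 49 days = September 25, 2017.
Tolling adds 6 days: September 25, 2017 + 6 days = October 1, 2017.
Tolling adds 13 days: October 1, 2017 + 13 days = October 14, 2017.
October 14, 2017 is Saturday; October 15, 2017 is Sunday. The next qualifying day is October 16, 2017.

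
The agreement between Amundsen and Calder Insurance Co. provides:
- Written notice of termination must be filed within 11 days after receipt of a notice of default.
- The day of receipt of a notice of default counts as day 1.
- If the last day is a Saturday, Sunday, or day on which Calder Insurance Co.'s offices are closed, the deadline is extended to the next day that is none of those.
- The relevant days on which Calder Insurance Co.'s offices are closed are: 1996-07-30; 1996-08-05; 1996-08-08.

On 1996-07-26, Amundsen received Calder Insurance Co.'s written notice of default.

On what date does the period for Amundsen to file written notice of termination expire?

August 6, 1996

Counting 1996-07-26 as day 1, day 11 is August 5, 1996.
August 5, 1996 is a listed holiday. The next qualifying day is August 6, 1996.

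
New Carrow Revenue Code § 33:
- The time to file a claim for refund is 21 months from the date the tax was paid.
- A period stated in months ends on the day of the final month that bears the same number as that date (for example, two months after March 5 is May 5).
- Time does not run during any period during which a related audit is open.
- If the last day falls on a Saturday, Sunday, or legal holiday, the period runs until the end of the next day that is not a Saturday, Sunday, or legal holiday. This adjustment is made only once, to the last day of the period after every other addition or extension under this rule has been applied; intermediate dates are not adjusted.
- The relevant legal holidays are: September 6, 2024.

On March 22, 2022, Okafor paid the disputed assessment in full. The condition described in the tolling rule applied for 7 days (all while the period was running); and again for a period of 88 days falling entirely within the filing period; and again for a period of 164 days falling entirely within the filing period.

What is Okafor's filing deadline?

21 months after March 22, 2022 is December 22, 2023.
Tolling adds 7 days: December 22, 2023 + 7 days = December 29, 2023.
Tolling adds 88 days: December 29, 2023 + 88 days = March 26, 2024.
Tolling adds 164 days: March 26, 2024 + 164 days = September 6, 2024.
September 6, 2024 is a listed holiday; September 7, 2024 is Saturday; September 8, 2024 is Sunday. The next qualifying day is September 9, 2024.

September 9, 2024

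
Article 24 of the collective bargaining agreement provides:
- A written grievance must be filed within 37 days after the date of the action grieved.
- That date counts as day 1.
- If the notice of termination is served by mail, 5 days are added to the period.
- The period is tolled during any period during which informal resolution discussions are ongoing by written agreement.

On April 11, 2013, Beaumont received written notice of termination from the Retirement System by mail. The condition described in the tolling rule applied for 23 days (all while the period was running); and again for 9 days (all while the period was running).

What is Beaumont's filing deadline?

June 23, 2013

Counting April 11, 2013 as day 1, day 37 is May 17, 2013.
Service was by mail, adding 5 days: May 17, 2013 + 5 days = May 22, 2013.
Tolling adds 23 days: May 22, 2013 + 23 days = June 14, 2013.
Tolling adds 9 days: June 14, 2013 + 9 days = June 23, 2013.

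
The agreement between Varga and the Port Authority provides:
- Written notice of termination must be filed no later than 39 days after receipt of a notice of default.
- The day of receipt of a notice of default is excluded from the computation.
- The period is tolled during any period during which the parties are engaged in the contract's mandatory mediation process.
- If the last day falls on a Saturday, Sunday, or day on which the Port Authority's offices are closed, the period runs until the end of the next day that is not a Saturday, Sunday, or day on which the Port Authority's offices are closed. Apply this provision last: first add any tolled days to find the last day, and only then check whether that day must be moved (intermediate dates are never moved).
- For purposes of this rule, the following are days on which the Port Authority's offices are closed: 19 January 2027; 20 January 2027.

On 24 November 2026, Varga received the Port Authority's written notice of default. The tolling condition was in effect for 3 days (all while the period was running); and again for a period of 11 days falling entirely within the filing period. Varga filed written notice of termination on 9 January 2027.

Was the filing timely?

39 days after 24 November 2026 is January 2, 2027.
Tolling adds 3 days: January 2, 2027 + 3 days = January 5, 2027.
Tolling adds 11 days: January 5, 2027 + 11 days = January 16, 2027.
January 16, 2027 is Saturday; January 17, 2027 is Sunday. The next qualifying day is January 18, 2027.
The deadline is January 18, 2027; the filing on January 9, 2027 is on or before that date.

Yes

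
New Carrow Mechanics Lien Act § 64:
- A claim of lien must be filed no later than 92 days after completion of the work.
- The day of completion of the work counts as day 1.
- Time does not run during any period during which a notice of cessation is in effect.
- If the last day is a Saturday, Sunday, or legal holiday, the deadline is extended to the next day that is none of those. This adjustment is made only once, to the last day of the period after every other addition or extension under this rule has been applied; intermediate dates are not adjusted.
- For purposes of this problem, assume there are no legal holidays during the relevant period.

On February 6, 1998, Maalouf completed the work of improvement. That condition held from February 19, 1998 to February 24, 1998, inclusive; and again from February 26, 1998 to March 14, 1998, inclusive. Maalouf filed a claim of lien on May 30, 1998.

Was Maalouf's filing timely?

Yes

Counting February 6, 1998 as day 1, day 92 is May 8, 1998.
From February 19, 1998 through February 24, 1998 inclusive is 6 days; tolling adds 6 days: May 8, 1998 + 6 days = May 14, 1998.
From February 26, 1998 through March 14, 1998 inclusive is 17 days; tolling adds 17 days: May 14, 1998 + 17 days = May 31, 1998.
May 31, 1998 is Sunday. The next qualifying day is June 1, 1998.
The deadline is June 1, 1998; the filing on May 30, 1998 is on or before that date.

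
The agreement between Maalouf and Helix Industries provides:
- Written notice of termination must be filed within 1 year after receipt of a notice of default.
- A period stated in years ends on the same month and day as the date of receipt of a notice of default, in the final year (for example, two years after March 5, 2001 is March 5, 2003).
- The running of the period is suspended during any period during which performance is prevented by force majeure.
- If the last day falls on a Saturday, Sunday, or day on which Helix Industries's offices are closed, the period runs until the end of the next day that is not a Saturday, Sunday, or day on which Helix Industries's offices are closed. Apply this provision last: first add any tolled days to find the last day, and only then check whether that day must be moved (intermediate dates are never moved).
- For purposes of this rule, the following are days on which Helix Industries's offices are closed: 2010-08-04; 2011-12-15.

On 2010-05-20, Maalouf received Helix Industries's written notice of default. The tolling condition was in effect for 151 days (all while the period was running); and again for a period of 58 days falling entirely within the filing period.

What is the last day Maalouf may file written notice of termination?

1 year after 2010-05-20 is May 20, 2011.
Tolling adds 151 days: May 20, 2011 + 151 days = October 18, 2011.
Tolling adds 58 days: October 18, 2011 + 58 days = December 15, 2011.
December 15, 2011 is a listed holiday. The next qualifying day is December 16, 2011.

December 16, 2011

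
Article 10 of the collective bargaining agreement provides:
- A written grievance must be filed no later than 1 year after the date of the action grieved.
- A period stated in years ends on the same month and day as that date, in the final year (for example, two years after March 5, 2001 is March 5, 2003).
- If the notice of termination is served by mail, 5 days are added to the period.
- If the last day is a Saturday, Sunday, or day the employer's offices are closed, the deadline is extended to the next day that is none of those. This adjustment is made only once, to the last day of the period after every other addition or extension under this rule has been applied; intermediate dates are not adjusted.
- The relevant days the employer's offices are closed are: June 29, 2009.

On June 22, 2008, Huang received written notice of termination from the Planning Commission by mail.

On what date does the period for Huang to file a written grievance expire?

June 30, 2009

1 year after June 22, 2008 is June 22, 2009.
Service was by mail, adding 5 days: June 22, 2009 + 5 days = June 27, 2009.
June 27, 2009 is Saturday; June 28, 2009 is Sunday; June 29, 2009 is a listed holiday. The next qualifying day is June 30, 2009.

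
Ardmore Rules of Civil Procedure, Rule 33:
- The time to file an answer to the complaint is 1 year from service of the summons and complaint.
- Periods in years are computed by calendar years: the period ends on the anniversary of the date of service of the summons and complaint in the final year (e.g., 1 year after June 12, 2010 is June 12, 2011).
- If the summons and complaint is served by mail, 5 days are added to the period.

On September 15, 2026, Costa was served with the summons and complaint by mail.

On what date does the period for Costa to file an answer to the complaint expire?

September 20, 2027

1 year after September 15, 2026 is September 15, 2027.
Service was by mail, adding 5 days: September 15, 2027 + 5 days = September 20, 2027.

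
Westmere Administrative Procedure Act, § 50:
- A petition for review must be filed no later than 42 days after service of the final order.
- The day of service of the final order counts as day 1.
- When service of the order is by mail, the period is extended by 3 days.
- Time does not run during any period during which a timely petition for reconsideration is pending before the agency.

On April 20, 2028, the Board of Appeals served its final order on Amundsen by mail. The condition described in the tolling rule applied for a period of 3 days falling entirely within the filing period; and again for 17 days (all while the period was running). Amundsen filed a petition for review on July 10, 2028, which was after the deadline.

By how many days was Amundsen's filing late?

Counting April 20, 2028 as day 1, day 42 is May 31, 2028.
Service was by mail, adding 3 days: May 31, 2028 + 3 days = June 3, 2028.
Tolling adds 3 days: June 3, 2028 + 3 days = June 6, 2028.
Tolling adds 17 days: June 6, 2028 + 17 days = June 23, 2028.
The deadline is June 23, 2028; from June 23, 2028 to July 10, 2028 is 17 days.

17 days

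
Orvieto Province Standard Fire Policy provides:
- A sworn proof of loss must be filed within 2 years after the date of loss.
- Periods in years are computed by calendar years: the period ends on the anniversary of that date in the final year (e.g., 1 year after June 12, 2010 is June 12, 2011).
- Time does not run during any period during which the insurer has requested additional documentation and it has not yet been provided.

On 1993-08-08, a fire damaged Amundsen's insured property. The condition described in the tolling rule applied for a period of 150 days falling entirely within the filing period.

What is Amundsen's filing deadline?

January 5, 1996

2 years after 1993-08-08 is August 8, 1995.
Tolling adds 150 days: August 8, 1995 + 150 days = January 5, 1996.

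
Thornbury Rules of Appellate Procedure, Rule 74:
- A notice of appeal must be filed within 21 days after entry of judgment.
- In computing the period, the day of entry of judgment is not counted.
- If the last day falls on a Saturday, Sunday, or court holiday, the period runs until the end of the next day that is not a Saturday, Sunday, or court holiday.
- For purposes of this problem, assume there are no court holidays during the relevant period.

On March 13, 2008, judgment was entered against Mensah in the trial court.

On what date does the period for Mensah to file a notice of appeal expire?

April 3, 2008

21 days after March 13, 2008 is April 3, 2008.
April 3, 2008 is a Thursday and not a court holiday, so no extension applies.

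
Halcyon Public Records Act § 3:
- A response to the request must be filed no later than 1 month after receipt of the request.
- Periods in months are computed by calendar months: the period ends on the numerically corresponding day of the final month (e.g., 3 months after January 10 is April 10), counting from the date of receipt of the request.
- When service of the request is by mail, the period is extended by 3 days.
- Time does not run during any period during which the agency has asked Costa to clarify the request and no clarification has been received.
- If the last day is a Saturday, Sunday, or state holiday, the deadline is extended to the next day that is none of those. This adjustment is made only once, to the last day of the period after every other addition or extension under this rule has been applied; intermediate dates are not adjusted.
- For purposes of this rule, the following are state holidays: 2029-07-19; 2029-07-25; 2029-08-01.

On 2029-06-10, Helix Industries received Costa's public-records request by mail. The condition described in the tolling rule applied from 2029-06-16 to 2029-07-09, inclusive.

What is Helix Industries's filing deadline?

1 month after 2029-06-10 is July 10, 2029.
Service was by mail, adding 3 days: July 10, 2029 + 3 days = July 13, 2029.
From June 16, 2029 through July 9, 2029 inclusive is 24 days; tolling adds 24 days: July 13, 2029 + 24 days = August 6, 2029.
August 6, 2029 is a Monday and not a state holiday, so no extension applies.

August 6, 2029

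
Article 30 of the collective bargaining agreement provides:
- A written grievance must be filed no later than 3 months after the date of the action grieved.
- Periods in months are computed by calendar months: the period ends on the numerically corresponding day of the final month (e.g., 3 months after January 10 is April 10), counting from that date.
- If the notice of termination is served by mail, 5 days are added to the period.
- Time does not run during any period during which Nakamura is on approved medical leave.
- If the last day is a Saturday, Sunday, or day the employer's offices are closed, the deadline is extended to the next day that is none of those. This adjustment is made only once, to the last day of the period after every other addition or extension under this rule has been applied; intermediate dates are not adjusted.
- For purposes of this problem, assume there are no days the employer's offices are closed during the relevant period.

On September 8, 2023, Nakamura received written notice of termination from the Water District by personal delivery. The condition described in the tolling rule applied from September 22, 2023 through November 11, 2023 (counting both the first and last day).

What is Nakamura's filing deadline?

January 29, 2024

3 months after September 8, 2023 is December 8, 2023.
Service was not by mail, so no mail extension applies.
From September 22, 2023 through November 11, 2023 inclusive is 51 days; tolling adds 51 days: December 8, 2023 + 51 days = January 28, 2024.
January 28, 2024 is Sunday. The next qualifying day is January 29, 2024.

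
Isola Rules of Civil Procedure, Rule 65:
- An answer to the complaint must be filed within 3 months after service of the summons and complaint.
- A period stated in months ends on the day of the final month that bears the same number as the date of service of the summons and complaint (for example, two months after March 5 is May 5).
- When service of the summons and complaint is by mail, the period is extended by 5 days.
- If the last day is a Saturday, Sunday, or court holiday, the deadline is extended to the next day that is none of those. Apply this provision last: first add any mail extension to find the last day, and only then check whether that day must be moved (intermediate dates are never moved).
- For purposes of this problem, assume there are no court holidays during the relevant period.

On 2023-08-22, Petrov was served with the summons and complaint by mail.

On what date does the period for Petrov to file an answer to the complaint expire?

3 months after 2023-08-22 is November 22, 2023.
Service was by mail, adding 5 days: November 22, 2023 + 5 days = November 27, 2023.
November 27, 2023 is a Monday and not a court holiday, so no extension applies.

November 27, 2023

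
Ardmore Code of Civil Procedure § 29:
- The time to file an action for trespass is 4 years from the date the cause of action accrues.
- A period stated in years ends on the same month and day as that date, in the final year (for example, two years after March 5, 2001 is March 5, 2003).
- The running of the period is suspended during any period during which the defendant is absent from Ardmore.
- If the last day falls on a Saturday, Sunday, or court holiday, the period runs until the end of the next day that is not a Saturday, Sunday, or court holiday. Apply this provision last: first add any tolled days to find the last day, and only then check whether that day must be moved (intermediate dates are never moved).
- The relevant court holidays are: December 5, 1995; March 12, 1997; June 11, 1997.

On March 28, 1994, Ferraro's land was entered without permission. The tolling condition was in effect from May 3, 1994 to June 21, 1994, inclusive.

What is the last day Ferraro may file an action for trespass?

4 years after March 28, 1994 is March 28, 1998.
From May 3, 1994 through June 21, 1994 inclusive is 50 days; tolling adds 50 days: March 28, 1998 + 50 days = May 17, 1998.
May 17, 1998 is Sunday. The next qualifying day is May 18, 1998.

May 18, 1998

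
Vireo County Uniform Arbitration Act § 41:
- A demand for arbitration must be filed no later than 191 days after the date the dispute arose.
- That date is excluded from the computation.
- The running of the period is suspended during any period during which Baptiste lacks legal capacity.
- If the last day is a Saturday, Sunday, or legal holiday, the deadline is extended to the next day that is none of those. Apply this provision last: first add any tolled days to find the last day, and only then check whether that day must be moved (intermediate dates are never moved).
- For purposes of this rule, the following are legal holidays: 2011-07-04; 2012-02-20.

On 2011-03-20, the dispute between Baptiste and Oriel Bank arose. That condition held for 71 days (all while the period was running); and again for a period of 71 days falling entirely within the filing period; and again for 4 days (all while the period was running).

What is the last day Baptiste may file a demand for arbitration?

191 days after 2011-03-20 is September 27, 2011.
Tolling adds 71 days: September 27, 2011 + 71 days = December 7, 2011.
Tolling adds 71 days: December 7, 2011 + 71 days = February 16, 2012.
Tolling adds 4 days: February 16, 2012 + 4 days = February 20, 2012.
February 20, 2012 is a listed holiday. The next qualifying day is February 21, 2012.

February 21, 2012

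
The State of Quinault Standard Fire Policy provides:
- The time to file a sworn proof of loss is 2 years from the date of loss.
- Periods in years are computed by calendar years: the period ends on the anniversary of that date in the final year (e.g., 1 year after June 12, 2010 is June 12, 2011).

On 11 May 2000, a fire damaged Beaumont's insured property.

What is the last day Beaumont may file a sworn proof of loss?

May 11, 2002

2 years after 11 May 2000 is May 11, 2002.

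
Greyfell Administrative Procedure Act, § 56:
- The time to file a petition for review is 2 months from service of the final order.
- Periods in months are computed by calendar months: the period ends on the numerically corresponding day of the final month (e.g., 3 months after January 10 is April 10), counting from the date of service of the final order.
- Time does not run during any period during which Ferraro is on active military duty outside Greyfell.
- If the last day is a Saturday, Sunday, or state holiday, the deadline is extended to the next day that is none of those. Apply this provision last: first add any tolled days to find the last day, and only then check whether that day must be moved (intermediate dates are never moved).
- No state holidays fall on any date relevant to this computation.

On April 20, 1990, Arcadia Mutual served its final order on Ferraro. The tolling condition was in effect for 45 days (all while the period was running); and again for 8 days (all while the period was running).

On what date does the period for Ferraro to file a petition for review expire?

2 months after April 20, 1990 is June 20, 1990.
Tolling adds 45 days: June 20, 1990 + 45 days = August 4, 1990.
Tolling adds 8 days: August 4, 1990 + 8 days = August 12, 1990.
August 12, 1990 is Sunday. The next qualifying day is August 13, 1990.

August 13, 1990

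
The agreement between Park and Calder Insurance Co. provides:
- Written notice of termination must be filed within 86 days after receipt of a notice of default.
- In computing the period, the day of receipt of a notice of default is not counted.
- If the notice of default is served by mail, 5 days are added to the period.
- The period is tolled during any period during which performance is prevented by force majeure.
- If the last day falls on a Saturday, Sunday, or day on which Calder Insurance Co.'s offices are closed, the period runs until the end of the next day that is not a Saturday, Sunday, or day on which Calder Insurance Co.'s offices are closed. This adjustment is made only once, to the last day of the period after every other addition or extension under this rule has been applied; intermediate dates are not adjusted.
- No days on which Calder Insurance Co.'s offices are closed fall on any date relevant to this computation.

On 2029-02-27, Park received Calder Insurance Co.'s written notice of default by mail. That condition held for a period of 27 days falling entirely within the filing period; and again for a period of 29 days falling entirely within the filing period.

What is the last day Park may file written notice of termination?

July 24, 2029

86 days after 2029-02-27 is May 24, 2029.
Service was by mail, adding 5 days: May 24, 2029 + 5 days = May 29, 2029.
Tolling adds 27 days: May 29, 2029 + 27 days = June 25, 2029.
Tolling adds 29 days: June 25, 2029 + 29 days = July 24, 2029.
July 24, 2029 is a Tuesday and not a day on which Calder Insurance Co.'s offices are closed, so no extension applies.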